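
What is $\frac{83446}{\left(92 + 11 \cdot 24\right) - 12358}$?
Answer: $- \frac{41723}{6001} \approx -6.9527$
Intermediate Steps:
$\frac{83446}{\left(92 + 11 \cdot 24\right) - 12358} = \frac{83446}{\left(92 + 264\right) - 12358} = \frac{83446}{356 - 12358} = \frac{83446}{-12002} = 83446 \left(- \frac{1}{12002}\right) = - \frac{41723}{6001}$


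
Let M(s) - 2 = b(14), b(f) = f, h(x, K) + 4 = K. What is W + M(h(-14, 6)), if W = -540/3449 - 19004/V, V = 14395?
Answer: 721055584/49648355 ≈ 14.523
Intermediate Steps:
h(x, K) = -4 + K
M(s) = 16 (M(s) = 2 + 14 = 16)
W = -73318096/49648355 (W = -540/3449 - 19004/14395 = -73318096/49648355 ≈ -1.4767)
W + M(h(-14, 6)) = -73318096/49648355 + 16 = 721055584/49648355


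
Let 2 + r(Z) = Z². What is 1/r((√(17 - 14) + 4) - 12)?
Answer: 65/3457 + 16*√3/3457 ≈ 0.026819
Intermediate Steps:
r(Z) = -2 + Z²
1/r((√(17 - 14) + 4) - 12) = 1/(-2 + ((√(17 - 14) + 4) - 12)²) = 1/(-2 + ((√3 + 4) - 12)²) = 1/(-2 + ((4 + √3) - 12)²) = 1/(-2 + (-8 + √3)²)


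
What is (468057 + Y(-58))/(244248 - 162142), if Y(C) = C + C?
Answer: 467941/82106 ≈ 5.6992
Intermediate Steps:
Y(C) = 2*C
(468057 + Y(-58))/(244248 - 162142) = (468057 + 2*(-58))/(244248 - 162142) = (468057 - 116)/82106 = 467941*(1/82106) = 467941/82106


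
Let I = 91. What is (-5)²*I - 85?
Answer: 2190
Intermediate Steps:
(-5)²*I - 85 = (-5)²*91 - 85 = 25*91 - 85 = 2275 - 85 = 2190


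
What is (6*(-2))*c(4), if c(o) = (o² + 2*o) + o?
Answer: -336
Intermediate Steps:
c(o) = o² + 3*o
(6*(-2))*c(4) = (6*(-2))*(4*(3 + 4)) = -48*7 = -12*28 = -336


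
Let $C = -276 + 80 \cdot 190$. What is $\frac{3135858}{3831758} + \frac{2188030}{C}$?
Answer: $\frac{23161541213}{157102078} \approx 147.43$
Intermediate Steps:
$C = 14924$ ($C = -276 + 15200 = 14924$)
$\frac{3135858}{3831758} + \frac{2188030}{C} = \frac{3135858}{3831758} + \frac{2188030}{14924} = 3135858 \cdot \frac{1}{3831758} + 2188030 \cdot \frac{1}{14924} = \frac{1567929}{1915879} + \frac{84155}{574} = \frac{23161541213}{157102078}$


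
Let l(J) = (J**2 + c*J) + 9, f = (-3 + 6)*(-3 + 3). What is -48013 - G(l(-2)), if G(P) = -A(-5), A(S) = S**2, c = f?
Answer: -47988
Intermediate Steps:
f = 0 (f = 3*0 = 0)
c = 0
l(J) = 9 + J**2 (l(J) = (J**2 + 0*J) + 9 = (J**2 + 0) + 9 = J**2 + 9 = 9 + J**2)
G(P) = -25 (G(P) = -1*(-5)**2 = -1*25 = -25)
-48013 - G(l(-2)) = -48013 - 1*(-25) = -48013 + 25 = -47988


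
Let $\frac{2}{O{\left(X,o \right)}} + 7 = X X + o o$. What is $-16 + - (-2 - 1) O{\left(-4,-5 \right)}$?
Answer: $- \frac{269}{17} \approx -15.824$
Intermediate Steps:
$O{\left(X,o \right)} = \frac{2}{-7 + X^{2} + o^{2}}$ ($O{\left(X,o \right)} = \frac{2}{-7 + \left(X X + o o\right)} = \frac{2}{-7 + \left(X^{2} + o^{2}\right)} = \frac{2}{-7 + X^{2} + o^{2}}$)
$-16 + - (-2 - 1) O{\left(-4,-5 \right)} = -16 + - (-2 - 1) \frac{2}{-7 + \left(-4\right)^{2} + \left(-5\right)^{2}} = -16 + \left(-1\right) \left(-3\right) \frac{2}{-7 + 16 + 25} = -16 + 3 \cdot \frac{2}{34} = -16 + 3 \cdot 2 \cdot \frac{1}{34} = -16 + 3 \cdot \frac{1}{17} = -16 + \frac{3}{17} = - \frac{269}{17}$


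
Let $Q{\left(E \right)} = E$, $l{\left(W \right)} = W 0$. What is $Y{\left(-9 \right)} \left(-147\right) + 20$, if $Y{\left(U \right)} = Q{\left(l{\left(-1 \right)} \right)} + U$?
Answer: $1343$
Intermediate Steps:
$l{\left(W \right)} = 0$
$Y{\left(U \right)} = U$ ($Y{\left(U \right)} = 0 + U = U$)
$Y{\left(-9 \right)} \left(-147\right) + 20 = \left(-9\right) \left(-147\right) + 20 = 1323 + 20 = 1343$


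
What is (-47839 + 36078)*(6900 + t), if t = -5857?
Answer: -12266723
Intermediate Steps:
(-47839 + 36078)*(6900 + t) = (-47839 + 36078)*(6900 - 5857) = -11761*1043 = -12266723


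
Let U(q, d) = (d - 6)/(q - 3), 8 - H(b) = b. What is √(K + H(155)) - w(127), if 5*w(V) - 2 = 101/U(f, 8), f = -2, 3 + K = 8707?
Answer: 501/10 + √8557 ≈ 142.60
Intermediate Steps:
K = 8704 (K = -3 + 8707 = 8704)
H(b) = 8 - b
U(q, d) = (-6 + d)/(-3 + q)
w(V) = -501/10 (w(V) = ⅖ + (101/(((-6 + 8)/(-3 - 2))))/5 = ⅖ + (101/((2/(-5))))/5 = ⅖ + (101/((-⅕*2)))/5 = ⅖ + (101/(-⅖))/5 = ⅖ + (101*(-5/2))/5 = ⅖ + (⅕)*(-505/2) = ⅖ - 101/2 = -501/10)
√(K + H(155)) - w(127) = √(8704 + (8 - 1*155)) - 1*(-501/10) = √(8704 + (8 - 155)) + 501/10 = √(8704 - 147) + 501/10 = √8557 + 501/10 = 501/10 + √8557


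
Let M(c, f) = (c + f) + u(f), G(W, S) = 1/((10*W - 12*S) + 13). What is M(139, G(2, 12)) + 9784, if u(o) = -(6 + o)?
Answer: 9917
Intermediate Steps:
u(o) = -6 - o
G(W, S) = 1/(13 - 12*S + 10*W) (G(W, S) = 1/((-12*S + 10*W) + 13) = 1/(13 - 12*S + 10*W))
M(c, f) = -6 + c (M(c, f) = (c + f) + (-6 - f) = -6 + c)
M(139, G(2, 12)) + 9784 = (-6 + 139) + 9784 = 133 + 9784 = 9917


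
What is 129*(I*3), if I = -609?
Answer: -235683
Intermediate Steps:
129*(I*3) = 129*(-609*3) = 129*(-1827) = -235683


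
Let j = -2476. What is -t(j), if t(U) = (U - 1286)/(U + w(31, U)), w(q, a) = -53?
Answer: -418/281 ≈ -1.4875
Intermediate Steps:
t(U) = (-1286 + U)/(-53 + U) (t(U) = (U - 1286)/(U - 53) = (-1286 + U)/(-53 + U))
-t(j) = -(-1286 - 2476)/(-53 - 2476) = -(-3762)/(-2529) = -(-1)*(-3762)/2529 = -1*418/281 = -418/281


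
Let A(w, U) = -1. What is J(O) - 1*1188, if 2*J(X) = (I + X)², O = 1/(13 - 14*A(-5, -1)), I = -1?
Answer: -865714/729 ≈ -1187.5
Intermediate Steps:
O = 1/27 (O = 1/(13 - 14*(-1)) = 1/(13 + 14) = 1/27 ≈ 0.037037)
J(X) = (-1 + X)²/2
J(O) - 1*1188 = (-1 + 1/27)²/2 - 1*1188 = (-26/27)²/2 - 1188 = (½)*(676/729) - 1188 = 338/729 - 1188 = -865714/729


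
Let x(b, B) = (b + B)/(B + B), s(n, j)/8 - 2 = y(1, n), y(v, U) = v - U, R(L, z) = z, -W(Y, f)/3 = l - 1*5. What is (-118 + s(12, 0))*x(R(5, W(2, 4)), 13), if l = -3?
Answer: -3515/13 ≈ -270.38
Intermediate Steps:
W(Y, f) = 24 (W(Y, f) = -3*(-3 - 1*5) = -3*(-3 - 5) = -3*(-8) = 24)
s(n, j) = 24 - 8*n (s(n, j) = 16 + 8*(1 - n) = 16 + (8 - 8*n) = 24 - 8*n)
x(b, B) = (B + b)/(2*B) (x(b, B) = (B + b)/((2*B)) = (B + b)*(1/(2*B)) = (B + b)/(2*B))
(-118 + s(12, 0))*x(R(5, W(2, 4)), 13) = (-118 + (24 - 8*12))*((½)*(13 + 24)/13) = (-118 + (24 - 96))*((½)*(1/13)*37) = (-118 - 72)*(37/26) = -190*37/26 = -3515/13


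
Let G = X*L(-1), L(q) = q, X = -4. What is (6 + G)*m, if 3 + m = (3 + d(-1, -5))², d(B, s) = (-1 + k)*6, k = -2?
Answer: 2220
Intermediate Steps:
d(B, s) = -18 (d(B, s) = (-1 - 2)*6 = -3*6 = -18)
G = 4 (G = -4*(-1) = 4)
m = 222 (m = -3 + (3 - 18)² = -3 + (-15)² = -3 + 225 = 222)
(6 + G)*m = (6 + 4)*222 = 10*222 = 2220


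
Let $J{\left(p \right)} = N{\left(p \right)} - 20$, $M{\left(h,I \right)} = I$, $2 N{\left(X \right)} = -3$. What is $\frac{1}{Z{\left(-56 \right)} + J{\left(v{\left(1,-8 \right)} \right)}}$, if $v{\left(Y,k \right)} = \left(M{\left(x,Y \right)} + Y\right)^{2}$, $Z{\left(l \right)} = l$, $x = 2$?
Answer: $- \frac{2}{155} \approx -0.012903$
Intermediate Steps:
$N{\left(X \right)} = - \frac{3}{2}$ ($N{\left(X \right)} = \frac{1}{2} \left(-3\right) = - \frac{3}{2}$)
$v{\left(Y,k \right)} = 4 Y^{2}$ ($v{\left(Y,k \right)} = \left(Y + Y\right)^{2} = \left(2 Y\right)^{2} = 4 Y^{2}$)
$J{\left(p \right)} = - \frac{43}{2}$ ($J{\left(p \right)} = - \frac{3}{2} - 20 = - \frac{43}{2}$)
$\frac{1}{Z{\left(-56 \right)} + J{\left(v{\left(1,-8 \right)} \right)}} = \frac{1}{-56 - \frac{43}{2}} = \frac{1}{- \frac{155}{2}} = - \frac{2}{155}$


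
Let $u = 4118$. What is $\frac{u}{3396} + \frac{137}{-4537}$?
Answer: $\frac{9109057}{7703826} \approx 1.1824$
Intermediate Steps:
$\frac{u}{3396} + \frac{137}{-4537} = \frac{4118}{3396} + \frac{137}{-4537} = 4118 \cdot \frac{1}{3396} + 137 \left(- \frac{1}{4537}\right) = \frac{2059}{1698} - \frac{137}{4537} = \frac{9109057}{7703826}$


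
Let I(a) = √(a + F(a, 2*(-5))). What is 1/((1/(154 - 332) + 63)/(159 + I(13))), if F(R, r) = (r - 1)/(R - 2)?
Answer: 28302/11213 + 356*√3/11213 ≈ 2.5790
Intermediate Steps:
F(R, r) = (-1 + r)/(-2 + R)
I(a) = √(a - 11/(-2 + a)) (I(a) = √(a + (-1 + 2*(-5))/(-2 + a)) = √(a + (-1 - 10)/(-2 + a)) = √(a - 11/(-2 + a)))
1/((1/(154 - 332) + 63)/(159 + I(13))) = 1/((1/(154 - 332) + 63)/(159 + √((-11 + 13*(-2 + 13))/(-2 + 13)))) = 1/((1/(-178) + 63)/(159 + √((-11 + 13*11)/11))) = 1/((-1/178 + 63)/(159 + √((-11 + 143)/11))) = 1/(11213/(178*(159 + √((1/11)*132)))) = 1/(11213/(178*(159 + √12))) = 1/(11213/(178*(159 + 2*√3))) = 28302/11213 + 356*√3/11213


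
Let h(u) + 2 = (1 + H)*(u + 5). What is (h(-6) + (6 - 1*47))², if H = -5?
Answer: 1521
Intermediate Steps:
h(u) = -22 - 4*u (h(u) = -2 + (1 - 5)*(u + 5) = -2 - 4*(5 + u) = -2 + (-20 - 4*u) = -22 - 4*u)
(h(-6) + (6 - 1*47))² = ((-22 - 4*(-6)) + (6 - 1*47))² = ((-22 + 24) + (6 - 47))² = (2 - 41)² = (-39)² = 1521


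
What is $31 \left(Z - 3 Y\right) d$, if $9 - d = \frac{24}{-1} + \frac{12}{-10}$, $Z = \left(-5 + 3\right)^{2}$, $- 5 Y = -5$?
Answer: $\frac{5301}{5} \approx 1060.2$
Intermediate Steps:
$Y = 1$ ($Y = \left(- \frac{1}{5}\right) \left(-5\right) = 1$)
$Z = 4$ ($Z = \left(-2\right)^{2} = 4$)
$d = \frac{171}{5}$ ($d = 9 - \left(\frac{24}{-1} + \frac{12}{-10}\right) = 9 - \left(24 \left(-1\right) + 12 \left(- \frac{1}{10}\right)\right) = 9 - \left(-24 - \frac{6}{5}\right) = 9 - - \frac{126}{5} = 9 + \frac{126}{5} = \frac{171}{5} \approx 34.2$)
$31 \left(Z - 3 Y\right) d = 31 \left(4 - 3\right) \frac{171}{5} = 31 \cdot 1 \cdot \frac{171}{5} = 31 \cdot \frac{171}{5} = \frac{5301}{5}$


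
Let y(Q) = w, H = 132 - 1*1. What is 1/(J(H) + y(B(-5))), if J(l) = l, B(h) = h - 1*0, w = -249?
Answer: -1/118 ≈ -0.0084746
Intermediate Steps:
H = 131 (H = 132 - 1 = 131)
B(h) = h (B(h) = h + 0 = h)
y(Q) = -249
1/(J(H) + y(B(-5))) = 1/(131 - 249) = 1/(-118) = -1/118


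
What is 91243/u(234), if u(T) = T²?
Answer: 91243/54756 ≈ 1.6664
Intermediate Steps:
91243/u(234) = 91243/(234²) = 91243/54756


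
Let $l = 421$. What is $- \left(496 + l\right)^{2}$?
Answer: $-840889$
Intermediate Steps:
$- \left(496 + l\right)^{2} = - \left(496 + 421\right)^{2} = - 917^{2} = \left(-1\right) 840889 = -840889$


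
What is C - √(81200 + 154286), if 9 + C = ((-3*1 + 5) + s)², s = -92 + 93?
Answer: -√235486 ≈ -485.27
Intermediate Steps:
s = 1
C = 0 (C = -9 + ((-3*1 + 5) + 1)² = -9 + ((-3 + 5) + 1)² = -9 + (2 + 1)² = -9 + 3² = -9 + 9 = 0)
C - √(81200 + 154286) = 0 - √(81200 + 154286) = 0 - √235486 = -√235486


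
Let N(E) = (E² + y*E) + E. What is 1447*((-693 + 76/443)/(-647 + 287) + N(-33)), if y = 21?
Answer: 84212741861/159480 ≈ 5.2805e+5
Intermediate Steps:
N(E) = E² + 22*E (N(E) = (E² + 21*E) + E = E² + 22*E)
1447*((-693 + 76/443)/(-647 + 287) + N(-33)) = 1447*((-693 + 76/443)/(-647 + 287) - 33*(22 - 33)) = 1447*((-693 + 76*(1/443))/(-360) - 33*(-11)) = 1447*((-693 + 76/443)*(-1/360) + 363) = 1447*(-306923/443*(-1/360) + 363) = 1447*(306923/159480 + 363) = 1447*(58198163/159480) = 84212741861/159480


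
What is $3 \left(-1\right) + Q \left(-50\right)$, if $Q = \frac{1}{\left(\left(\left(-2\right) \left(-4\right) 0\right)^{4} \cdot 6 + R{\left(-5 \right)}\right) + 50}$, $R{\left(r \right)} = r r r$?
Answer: $- \frac{7}{3} \approx -2.3333$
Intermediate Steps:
$R{\left(r \right)} = r^{3}$ ($R{\left(r \right)} = r^{2} r = r^{3}$)
$Q = - \frac{1}{75}$ ($Q = \frac{1}{\left(\left(\left(-2\right) \left(-4\right) 0\right)^{4} \cdot 6 + \left(-5\right)^{3}\right) + 50} = \frac{1}{\left(\left(8 \cdot 0\right)^{4} \cdot 6 - 125\right) + 50} = \frac{1}{\left(0^{4} \cdot 6 - 125\right) + 50} = \frac{1}{\left(0 \cdot 6 - 125\right) + 50} = \frac{1}{\left(0 - 125\right) + 50} = \frac{1}{-125 + 50} = \frac{1}{-75} = - \frac{1}{75} \approx -0.013333$)
$3 \left(-1\right) + Q \left(-50\right) = 3 \left(-1\right) - - \frac{2}{3} = -3 + \frac{2}{3} = - \frac{7}{3}$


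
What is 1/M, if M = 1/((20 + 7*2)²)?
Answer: 1156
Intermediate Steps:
M = 1/1156 (M = 1/((20 + 14)²) = 1/(34²) = 1/1156 ≈ 0.00086505)
1/M = 1/(1/1156) = 1156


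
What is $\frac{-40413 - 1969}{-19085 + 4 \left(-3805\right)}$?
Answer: $\frac{42382}{34305} \approx 1.2354$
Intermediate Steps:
$\frac{-40413 - 1969}{-19085 + 4 \left(-3805\right)} = - \frac{42382}{-19085 - 15220} = - \frac{42382}{-34305} = \left(-42382\right) \left(- \frac{1}{34305}\right) = \frac{42382}{34305}$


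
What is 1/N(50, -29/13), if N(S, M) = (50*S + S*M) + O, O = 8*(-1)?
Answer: 13/30946 ≈ 0.00042009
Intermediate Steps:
O = -8
N(S, M) = -8 + 50*S + M*S (N(S, M) = (50*S + S*M) - 8 = (50*S + M*S) - 8 = -8 + 50*S + M*S)
1/N(50, -29/13) = 1/(-8 + 50*50 - 29/13*50) = 1/(-8 + 2500 - 29*1/13*50) = 1/(-8 + 2500 - 29/13*50) = 1/(-8 + 2500 - 1450/13) = 1/(30946/13) = 13/30946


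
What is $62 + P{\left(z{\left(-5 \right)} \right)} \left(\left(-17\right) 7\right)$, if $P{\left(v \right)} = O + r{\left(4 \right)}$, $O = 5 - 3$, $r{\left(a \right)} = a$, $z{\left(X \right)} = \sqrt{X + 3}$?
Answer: $-652$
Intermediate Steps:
$z{\left(X \right)} = \sqrt{3 + X}$
$O = 2$ ($O = 5 - 3 = 2$)
$P{\left(v \right)} = 6$ ($P{\left(v \right)} = 2 + 4 = 6$)
$62 + P{\left(z{\left(-5 \right)} \right)} \left(\left(-17\right) 7\right) = 62 + 6 \left(\left(-17\right) 7\right) = 62 + 6 \left(-119\right) = 62 - 714 = -652$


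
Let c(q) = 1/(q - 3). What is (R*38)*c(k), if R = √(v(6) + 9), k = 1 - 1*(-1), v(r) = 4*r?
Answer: -38*√33 ≈ -218.29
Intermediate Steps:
k = 2 (k = 1 + 1 = 2)
c(q) = 1/(-3 + q)
R = √33 (R = √(4*6 + 9) = √(24 + 9) = √33 ≈ 5.7446)
(R*38)*c(k) = (√33*38)/(-3 + 2) = (38*√33)/(-1) = (38*√33)*(-1) = -38*√33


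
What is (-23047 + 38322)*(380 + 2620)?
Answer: 45825000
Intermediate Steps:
(-23047 + 38322)*(380 + 2620) = 15275*3000 = 45825000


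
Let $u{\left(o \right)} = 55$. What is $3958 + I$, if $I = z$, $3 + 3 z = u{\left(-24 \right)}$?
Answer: $\frac{11926}{3} \approx 3975.3$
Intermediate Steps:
$z = \frac{52}{3}$ ($z = -1 + \frac{1}{3} \cdot 55 = -1 + \frac{55}{3} = \frac{52}{3} \approx 17.333$)
$I = \frac{52}{3} \approx 17.333$
$3958 + I = 3958 + \frac{52}{3} = \frac{11926}{3}$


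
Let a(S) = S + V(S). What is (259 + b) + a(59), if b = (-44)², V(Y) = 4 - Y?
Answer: 2199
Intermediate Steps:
a(S) = 4 (a(S) = S + (4 - S) = 4)
b = 1936
(259 + b) + a(59) = (259 + 1936) + 4 = 2195 + 4 = 2199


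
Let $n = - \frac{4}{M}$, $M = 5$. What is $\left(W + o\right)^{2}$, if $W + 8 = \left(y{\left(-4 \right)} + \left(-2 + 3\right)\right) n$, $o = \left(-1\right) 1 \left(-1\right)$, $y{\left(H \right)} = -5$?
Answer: $\frac{361}{25} \approx 14.44$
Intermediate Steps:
$n = - \frac{4}{5} \approx -0.8$
$o = 1$ ($o = \left(-1\right) \left(-1\right) = 1$)
$W = - \frac{24}{5}$ ($W = -8 + \left(-5 + \left(-2 + 3\right)\right) \left(- \frac{4}{5}\right) = -8 + \left(-5 + 1\right) \left(- \frac{4}{5}\right) = -8 - - \frac{16}{5} = -8 + \frac{16}{5} = - \frac{24}{5} \approx -4.8$)
$\left(W + o\right)^{2} = \left(- \frac{24}{5} + 1\right)^{2} = \left(- \frac{19}{5}\right)^{2} = \frac{361}{25}$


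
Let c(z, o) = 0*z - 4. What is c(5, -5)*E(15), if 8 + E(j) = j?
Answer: -28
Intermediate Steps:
c(z, o) = -4 (c(z, o) = 0 - 4 = -4)
E(j) = -8 + j
c(5, -5)*E(15) = -4*(-8 + 15) = -4*7 = -28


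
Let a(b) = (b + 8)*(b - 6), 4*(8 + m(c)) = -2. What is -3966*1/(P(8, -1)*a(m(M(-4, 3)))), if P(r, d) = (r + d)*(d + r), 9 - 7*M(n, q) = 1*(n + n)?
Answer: -15864/1421 ≈ -11.164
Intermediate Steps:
M(n, q) = 9/7 - 2*n/7 (M(n, q) = 9/7 - (n + n)/7 = 9/7 - 2*n/7)
m(c) = -17/2 (m(c) = -8 + (¼)*(-2) = -8 - ½ = -17/2)
P(r, d) = (d + r)² (P(r, d) = (d + r)*(d + r) = (d + r)²)
a(b) = (-6 + b)*(8 + b) (a(b) = (8 + b)*(-6 + b) = (-6 + b)*(8 + b))
-3966*1/(P(8, -1)*a(m(M(-4, 3)))) = -3966*1/((-1 + 8)²*(-48 + (-17/2)² + 2*(-17/2))) = -3966*1/(49*(-48 + 289/4 - 17)) = -3966/((29/4)*49) = -3966/1421/4 = -3966*4/1421 = -15864/1421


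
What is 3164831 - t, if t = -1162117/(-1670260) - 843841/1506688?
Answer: 1991122242920804861/629140174720 ≈ 3.1648e+6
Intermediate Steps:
t = 85378467459/629140174720 (t = -1162117*(-1/1670260) - 843841*1/1506688 = 1162117/1670260 - 843841/1506688 = 85378467459/629140174720 ≈ 0.13571)
3164831 - t = 3164831 - 1*85378467459/629140174720 = 3164831 - 85378467459/629140174720 = 1991122242920804861/629140174720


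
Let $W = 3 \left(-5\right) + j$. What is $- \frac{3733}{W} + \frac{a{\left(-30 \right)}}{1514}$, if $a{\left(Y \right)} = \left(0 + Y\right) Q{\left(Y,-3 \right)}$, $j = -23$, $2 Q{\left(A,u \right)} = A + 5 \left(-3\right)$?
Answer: $\frac{1419353}{14383} \approx 98.683$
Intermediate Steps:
$Q{\left(A,u \right)} = - \frac{15}{2} + \frac{A}{2}$ ($Q{\left(A,u \right)} = \frac{A + 5 \left(-3\right)}{2} = \frac{A - 15}{2} = \frac{-15 + A}{2} = - \frac{15}{2} + \frac{A}{2}$)
$a{\left(Y \right)} = Y \left(- \frac{15}{2} + \frac{Y}{2}\right)$ ($a{\left(Y \right)} = \left(0 + Y\right) \left(- \frac{15}{2} + \frac{Y}{2}\right) = Y \left(- \frac{15}{2} + \frac{Y}{2}\right)$)
$W = -38$ ($W = 3 \left(-5\right) - 23 = -15 - 23 = -38$)
$- \frac{3733}{W} + \frac{a{\left(-30 \right)}}{1514} = - \frac{3733}{-38} + \frac{\frac{1}{2} \left(-30\right) \left(-15 - 30\right)}{1514} = \left(-3733\right) \left(- \frac{1}{38}\right) + \frac{1}{2} \left(-30\right) \left(-45\right) \frac{1}{1514} = \frac{3733}{38} + 675 \cdot \frac{1}{1514} = \frac{3733}{38} + \frac{675}{1514} = \frac{1419353}{14383}$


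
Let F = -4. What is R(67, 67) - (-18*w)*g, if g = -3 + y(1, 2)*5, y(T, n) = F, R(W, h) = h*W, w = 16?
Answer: -2135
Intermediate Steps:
R(W, h) = W*h
y(T, n) = -4
g = -23 (g = -3 - 4*5 = -3 - 20 = -23)
R(67, 67) - (-18*w)*g = 67*67 - (-18*16)*(-23) = 4489 - (-288)*(-23) = 4489 - 1*6624 = 4489 - 6624 = -2135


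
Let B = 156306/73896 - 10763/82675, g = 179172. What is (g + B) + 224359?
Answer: 410887494743617/1018225300 ≈ 4.0353e+5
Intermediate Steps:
B = 2021209317/1018225300 (B = 156306*(1/73896) - 10763*1/82675 = 26051/12316 - 10763/82675 = 2021209317/1018225300 ≈ 1.9850)
(g + B) + 224359 = (179172 + 2021209317/1018225300) + 224359 = 182439484660917/1018225300 + 224359 = 410887494743617/1018225300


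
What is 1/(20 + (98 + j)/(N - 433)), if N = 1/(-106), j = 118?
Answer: 45899/895084 ≈ 0.051279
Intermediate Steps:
N = -1/106 ≈ -0.0094340
1/(20 + (98 + j)/(N - 433)) = 1/(20 + (98 + 118)/(-1/106 - 433)) = 1/(20 + 216/(-45899/106)) = 1/(20 + 216*(-106/45899)) = 1/(20 - 22896/45899) = 1/(895084/45899) = 45899/895084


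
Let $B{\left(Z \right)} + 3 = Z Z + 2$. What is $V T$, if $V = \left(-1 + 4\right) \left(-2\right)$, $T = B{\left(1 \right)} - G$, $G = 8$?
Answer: $48$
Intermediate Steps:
$B{\left(Z \right)} = -1 + Z^{2}$ ($B{\left(Z \right)} = -3 + \left(Z Z + 2\right) = -3 + \left(Z^{2} + 2\right) = -3 + \left(2 + Z^{2}\right) = -1 + Z^{2}$)
$T = -8$ ($T = \left(-1 + 1^{2}\right) - 8 = \left(-1 + 1\right) - 8 = 0 - 8 = -8$)
$V = -6$ ($V = 3 \left(-2\right) = -6$)
$V T = \left(-6\right) \left(-8\right) = 48$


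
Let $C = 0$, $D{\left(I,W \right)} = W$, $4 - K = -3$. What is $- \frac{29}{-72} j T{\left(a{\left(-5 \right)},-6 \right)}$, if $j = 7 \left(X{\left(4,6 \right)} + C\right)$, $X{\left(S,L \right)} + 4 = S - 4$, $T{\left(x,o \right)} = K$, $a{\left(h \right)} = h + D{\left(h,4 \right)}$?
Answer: $- \frac{1421}{18} \approx -78.944$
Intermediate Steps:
$K = 7$ ($K = 4 - -3 = 4 + 3 = 7$)
$a{\left(h \right)} = 4 + h$ ($a{\left(h \right)} = h + 4 = 4 + h$)
$T{\left(x,o \right)} = 7$
$X{\left(S,L \right)} = -8 + S$ ($X{\left(S,L \right)} = -4 + \left(S - 4\right) = -4 + \left(-4 + S\right) = -8 + S$)
$j = -28$ ($j = 7 \left(\left(-8 + 4\right) + 0\right) = 7 \left(-4 + 0\right) = 7 \left(-4\right) = -28$)
$- \frac{29}{-72} j T{\left(a{\left(-5 \right)},-6 \right)} = - \frac{29}{-72} \left(-28\right) 7 = \left(-29\right) \left(- \frac{1}{72}\right) \left(-28\right) 7 = \frac{29}{72} \left(-28\right) 7 = \left(- \frac{203}{18}\right) 7 = - \frac{1421}{18}$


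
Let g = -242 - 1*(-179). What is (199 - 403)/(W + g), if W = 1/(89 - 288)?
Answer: 20298/6269 ≈ 3.2378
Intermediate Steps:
W = -1/199 (W = 1/(-199) = -1/199 ≈ -0.0050251)
g = -63 (g = -242 + 179 = -63)
(199 - 403)/(W + g) = (199 - 403)/(-1/199 - 63) = -204/(-12538/199) = -204*(-199/12538) = 20298/6269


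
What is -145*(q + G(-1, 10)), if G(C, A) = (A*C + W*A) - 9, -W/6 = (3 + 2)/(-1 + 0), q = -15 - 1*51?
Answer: -31175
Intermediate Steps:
q = -66 (q = -15 - 51 = -66)
W = 30 (W = -6*(3 + 2)/(-1 + 0) = -30/(-1) = -30*(-1) = -6*(-5) = 30)
G(C, A) = -9 + 30*A + A*C (G(C, A) = (A*C + 30*A) - 9 = (30*A + A*C) - 9 = -9 + 30*A + A*C)
-145*(q + G(-1, 10)) = -145*(-66 + (-9 + 30*10 + 10*(-1))) = -145*(-66 + (-9 + 300 - 10)) = -145*(-66 + 281) = -145*215 = -31175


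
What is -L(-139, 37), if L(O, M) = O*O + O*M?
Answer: -14178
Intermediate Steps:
L(O, M) = O² + M*O
-L(-139, 37) = -(-139)*(37 - 139) = -(-139)*(-102) = -1*14178 = -14178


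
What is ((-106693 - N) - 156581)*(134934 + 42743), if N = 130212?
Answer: -69913412022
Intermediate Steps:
((-106693 - N) - 156581)*(134934 + 42743) = ((-106693 - 1*130212) - 156581)*(134934 + 42743) = ((-106693 - 130212) - 156581)*177677 = (-236905 - 156581)*177677 = -393486*177677 = -69913412022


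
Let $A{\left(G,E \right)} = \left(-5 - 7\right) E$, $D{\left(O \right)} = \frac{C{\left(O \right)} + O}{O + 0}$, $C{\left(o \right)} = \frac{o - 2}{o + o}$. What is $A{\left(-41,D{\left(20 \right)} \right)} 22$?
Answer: $- \frac{13497}{50} \approx -269.94$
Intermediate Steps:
$C{\left(o \right)} = \frac{-2 + o}{2 o}$
$D{\left(O \right)} = \frac{O + \frac{-2 + O}{2 O}}{O}$ ($D{\left(O \right)} = \frac{\frac{-2 + O}{2 O} + O}{O + 0} = \frac{O + \frac{-2 + O}{2 O}}{O}$)
$A{\left(G,E \right)} = - 12 E$
$A{\left(-41,D{\left(20 \right)} \right)} 22 = - 12 \frac{-1 + 20^{2} + \frac{1}{2} \cdot 20}{400} \cdot 22 = - 12 \frac{-1 + 400 + 10}{400} \cdot 22 = - 12 \cdot \frac{1}{400} \cdot 409 \cdot 22 = \left(-12\right) \frac{409}{400} \cdot 22 = \left(- \frac{1227}{100}\right) 22 = - \frac{13497}{50}$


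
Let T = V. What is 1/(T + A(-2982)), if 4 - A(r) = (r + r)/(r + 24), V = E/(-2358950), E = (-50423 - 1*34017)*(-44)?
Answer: 10572385/4321642 ≈ 2.4464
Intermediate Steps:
E = 3715360 (E = (-50423 - 34017)*(-44) = -84440*(-44) = 3715360)
V = -33776/21445 (V = 3715360/(-2358950) = 3715360*(-1/2358950) = -33776/21445 ≈ -1.5750)
A(r) = 4 - 2*r/(24 + r) (A(r) = 4 - (r + r)/(r + 24) = 4 - 2*r/(24 + r))
T = -33776/21445 ≈ -1.5750
1/(T + A(-2982)) = 1/(-33776/21445 + 2*(48 - 2982)/(24 - 2982)) = 1/(-33776/21445 + 2*(-2934)/(-2958)) = 1/(-33776/21445 + 2*(-1/2958)*(-2934)) = 1/(-33776/21445 + 978/493) = 1/(4321642/10572385) = 10572385/4321642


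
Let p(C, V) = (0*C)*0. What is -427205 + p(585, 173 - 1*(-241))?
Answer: -427205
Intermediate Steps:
p(C, V) = 0 (p(C, V) = 0*0 = 0)
-427205 + p(585, 173 - 1*(-241)) = -427205 + 0 = -427205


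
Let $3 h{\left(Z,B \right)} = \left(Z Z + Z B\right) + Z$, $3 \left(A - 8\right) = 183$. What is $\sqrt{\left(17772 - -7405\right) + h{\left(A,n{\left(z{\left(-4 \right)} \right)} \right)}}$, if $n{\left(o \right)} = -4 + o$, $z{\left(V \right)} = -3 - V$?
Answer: $\sqrt{26718} \approx 163.46$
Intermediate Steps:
$A = 69$ ($A = 8 + \frac{1}{3} \cdot 183 = 8 + 61 = 69$)
$h{\left(Z,B \right)} = \frac{Z}{3} + \frac{Z^{2}}{3} + \frac{B Z}{3}$ ($h{\left(Z,B \right)} = \frac{\left(Z Z + Z B\right) + Z}{3} = \frac{\left(Z^{2} + B Z\right) + Z}{3} = \frac{Z + Z^{2} + B Z}{3} = \frac{Z}{3} + \frac{Z^{2}}{3} + \frac{B Z}{3}$)
$\sqrt{\left(17772 - -7405\right) + h{\left(A,n{\left(z{\left(-4 \right)} \right)} \right)}} = \sqrt{\left(17772 - -7405\right) + \frac{1}{3} \cdot 69 \left(1 - 3 + 69\right)} = \sqrt{\left(17772 + 7405\right) + \frac{1}{3} \cdot 69 \left(1 + \left(-4 + \left(-3 + 4\right)\right) + 69\right)} = \sqrt{25177 + \frac{1}{3} \cdot 69 \left(1 + \left(-4 + 1\right) + 69\right)} = \sqrt{25177 + \frac{1}{3} \cdot 69 \left(1 - 3 + 69\right)} = \sqrt{25177 + \frac{1}{3} \cdot 69 \cdot 67} = \sqrt{25177 + 1541} = \sqrt{26718}$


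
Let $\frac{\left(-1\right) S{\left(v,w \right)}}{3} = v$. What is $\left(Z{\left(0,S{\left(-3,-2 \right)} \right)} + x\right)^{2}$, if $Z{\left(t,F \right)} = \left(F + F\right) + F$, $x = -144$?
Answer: $13689$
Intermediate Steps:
$S{\left(v,w \right)} = - 3 v$
$Z{\left(t,F \right)} = 3 F$ ($Z{\left(t,F \right)} = 2 F + F = 3 F$)
$\left(Z{\left(0,S{\left(-3,-2 \right)} \right)} + x\right)^{2} = \left(3 \left(\left(-3\right) \left(-3\right)\right) - 144\right)^{2} = \left(3 \cdot 9 - 144\right)^{2} = \left(27 - 144\right)^{2} = \left(-117\right)^{2} = 13689$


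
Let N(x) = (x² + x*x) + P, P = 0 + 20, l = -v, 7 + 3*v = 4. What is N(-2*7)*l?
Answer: 412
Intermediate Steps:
v = -1 (v = -7/3 + (⅓)*4 = -7/3 + 4/3 = -1)
l = 1 (l = -1*(-1) = 1)
P = 20
N(x) = 20 + 2*x² (N(x) = (x² + x*x) + 20 = (x² + x²) + 20 = 2*x² + 20 = 20 + 2*x²)
N(-2*7)*l = (20 + 2*(-2*7)²)*1 = (20 + 2*(-14)²)*1 = (20 + 2*196)*1 = (20 + 392)*1 = 412*1 = 412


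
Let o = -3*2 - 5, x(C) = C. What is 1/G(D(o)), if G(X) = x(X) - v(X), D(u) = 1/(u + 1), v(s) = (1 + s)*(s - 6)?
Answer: 100/539 ≈ 0.18553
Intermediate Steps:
v(s) = (1 + s)*(-6 + s)
o = -11 (o = -6 - 5 = -11)
D(u) = 1/(1 + u)
G(X) = 6 - X² + 6*X (G(X) = X - (-6 + X² - 5*X) = X + (6 - X² + 5*X) = 6 - X² + 6*X)
1/G(D(o)) = 1/(6 - (1/(1 - 11))² + 6/(1 - 11)) = 1/(6 - (1/(-10))² + 6/(-10)) = 1/(6 - (-⅒)² + 6*(-⅒)) = 1/(6 - 1*1/100 - ⅗) = 1/(6 - 1/100 - ⅗) = 1/(539/100) = 100/539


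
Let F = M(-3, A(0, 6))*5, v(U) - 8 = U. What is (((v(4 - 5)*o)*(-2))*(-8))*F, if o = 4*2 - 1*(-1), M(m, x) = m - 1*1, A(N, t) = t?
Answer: -20160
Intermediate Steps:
v(U) = 8 + U
M(m, x) = -1 + m (M(m, x) = m - 1 = -1 + m)
o = 9 (o = 8 + 1 = 9)
F = -20 (F = (-1 - 3)*5 = -4*5 = -20)
(((v(4 - 5)*o)*(-2))*(-8))*F = ((((8 + (4 - 5))*9)*(-2))*(-8))*(-20) = ((((8 - 1)*9)*(-2))*(-8))*(-20) = (((7*9)*(-2))*(-8))*(-20) = ((63*(-2))*(-8))*(-20) = -126*(-8)*(-20) = 1008*(-20) = -20160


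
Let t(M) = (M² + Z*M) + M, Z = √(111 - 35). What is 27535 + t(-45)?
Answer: 29515 - 90*√19 ≈ 29123.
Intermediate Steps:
Z = 2*√19 (Z = √76 = 2*√19 ≈ 8.7178)
t(M) = M + M² + 2*M*√19 (t(M) = (M² + (2*√19)*M) + M = (M² + 2*M*√19) + M = M + M² + 2*M*√19)
27535 + t(-45) = 27535 - 45*(1 - 45 + 2*√19) = 27535 - 45*(-44 + 2*√19) = 27535 + (1980 - 90*√19) = 29515 - 90*√19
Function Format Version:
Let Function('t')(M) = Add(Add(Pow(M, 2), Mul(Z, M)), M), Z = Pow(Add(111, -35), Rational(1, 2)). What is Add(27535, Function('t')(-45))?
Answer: Add(29515, Mul(-90, Pow(19, Rational(1, 2)))) ≈ 29123.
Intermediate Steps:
Z = Mul(2, Pow(19, Rational(1, 2))) (Z = Pow(76, Rational(1, 2)) = Mul(2, Pow(19, Rational(1, 2))) ≈ 8.7178)
Function('t')(M) = Add(M, Pow(M, 2), Mul(2, M, Pow(19, Rational(1, 2)))) (Function('t')(M) = Add(Add(Pow(M, 2), Mul(Mul(2, Pow(19, Rational(1, 2))), M)), M) = Add(Add(Pow(M, 2), Mul(2, M, Pow(19, Rational(1, 2)))), M) = Add(M, Pow(M, 2), Mul(2, M, Pow(19, Rational(1, 2)))))
Add(27535, Function('t')(-45)) = Add(27535, Mul(-45, Add(1, -45, Mul(2, Pow(19, Rational(1, 2)))))) = Add(27535, Mul(-45, Add(-44, Mul(2, Pow(19, Rational(1, 2)))))) = Add(27535, Add(1980, Mul(-90, Pow(19, Rational(1, 2))))) = Add(29515, Mul(-90, Pow(19, Rational(1, 2))))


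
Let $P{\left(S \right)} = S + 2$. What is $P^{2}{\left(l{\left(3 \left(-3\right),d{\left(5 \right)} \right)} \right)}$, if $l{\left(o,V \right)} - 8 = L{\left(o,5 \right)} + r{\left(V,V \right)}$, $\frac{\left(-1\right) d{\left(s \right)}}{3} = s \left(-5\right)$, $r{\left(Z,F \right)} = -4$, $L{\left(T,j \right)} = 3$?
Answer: $81$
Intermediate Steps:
$d{\left(s \right)} = 15 s$ ($d{\left(s \right)} = - 3 s \left(-5\right) = - 3 \left(- 5 s\right) = 15 s$)
$l{\left(o,V \right)} = 7$ ($l{\left(o,V \right)} = 8 + \left(3 - 4\right) = 8 - 1 = 7$)
$P{\left(S \right)} = 2 + S$
$P^{2}{\left(l{\left(3 \left(-3\right),d{\left(5 \right)} \right)} \right)} = \left(2 + 7\right)^{2} = 9^{2} = 81$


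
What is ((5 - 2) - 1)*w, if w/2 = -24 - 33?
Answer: -228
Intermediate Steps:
w = -114 (w = 2*(-24 - 33) = 2*(-57) = -114)
((5 - 2) - 1)*w = ((5 - 2) - 1)*(-114) = (3 - 1)*(-114) = 2*(-114) = -228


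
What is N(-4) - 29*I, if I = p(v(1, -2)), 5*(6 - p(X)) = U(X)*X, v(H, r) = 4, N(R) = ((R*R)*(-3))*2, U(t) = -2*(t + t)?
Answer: -3206/5 ≈ -641.20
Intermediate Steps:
U(t) = -4*t
N(R) = -6*R² (N(R) = (R²*(-3))*2 = -3*R²*2 = -6*R²)
p(X) = 6 + 4*X²/5 (p(X) = 6 - (-4*X)*X/5 = 6 - (-4)*X²/5 = 6 + 4*X²/5)
I = 94/5 (I = 6 + (⅘)*4² = 6 + (⅘)*16 = 6 + 64/5 = 94/5 ≈ 18.800)
N(-4) - 29*I = -6*(-4)² - 29*94/5 = -6*16 - 2726/5 = -96 - 2726/5 = -3206/5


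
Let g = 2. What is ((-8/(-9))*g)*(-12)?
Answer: -64/3 ≈ -21.333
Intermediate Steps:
((-8/(-9))*g)*(-12) = (-8/(-9)*2)*(-12) = (-8*(-⅑)*2)*(-12) = ((8/9)*2)*(-12) = (16/9)*(-12) = -64/3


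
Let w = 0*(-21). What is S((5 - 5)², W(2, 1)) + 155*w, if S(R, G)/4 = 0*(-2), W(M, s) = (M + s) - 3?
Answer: 0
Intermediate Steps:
w = 0
W(M, s) = -3 + M + s
S(R, G) = 0 (S(R, G) = 4*(0*(-2)) = 4*0 = 0)
S((5 - 5)², W(2, 1)) + 155*w = 0 + 155*0 = 0 + 0 = 0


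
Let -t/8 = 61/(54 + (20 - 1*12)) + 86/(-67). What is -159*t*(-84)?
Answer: 66512880/2077 ≈ 32024.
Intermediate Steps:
t = 4980/2077 (t = -8*(61/(54 + (20 - 1*12)) + 86/(-67)) = -8*(61/(54 + (20 - 12)) + 86*(-1/67)) = -8*(61/(54 + 8) - 86/67) = -8*(61/62 - 86/67) = -8*(-1245/4154) = 4980/2077 ≈ 2.3977)
-159*t*(-84) = -159*4980/2077*(-84) = -791820/2077*(-84) = 66512880/2077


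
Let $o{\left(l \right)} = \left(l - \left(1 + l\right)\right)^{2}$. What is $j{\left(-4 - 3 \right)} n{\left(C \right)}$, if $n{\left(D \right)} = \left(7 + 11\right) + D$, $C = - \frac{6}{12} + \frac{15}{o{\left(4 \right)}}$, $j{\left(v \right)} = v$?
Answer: $- \frac{455}{2} \approx -227.5$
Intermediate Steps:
$o{\left(l \right)} = 1$ ($o{\left(l \right)} = \left(-1\right)^{2} = 1$)
$C = \frac{29}{2}$ ($C = - \frac{6}{12} + \frac{15}{1} = \left(-6\right) \frac{1}{12} + 15 \cdot 1 = - \frac{1}{2} + 15 = \frac{29}{2} \approx 14.5$)
$n{\left(D \right)} = 18 + D$
$j{\left(-4 - 3 \right)} n{\left(C \right)} = \left(-4 - 3\right) \left(18 + \frac{29}{2}\right) = \left(-7\right) \frac{65}{2} = - \frac{455}{2}$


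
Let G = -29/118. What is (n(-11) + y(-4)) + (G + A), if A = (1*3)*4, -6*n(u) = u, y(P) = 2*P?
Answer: 989/177 ≈ 5.5876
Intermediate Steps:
n(u) = -u/6
G = -29/118 (G = -29*1/118 = -29/118 ≈ -0.24576)
A = 12 (A = 3*4 = 12)
(n(-11) + y(-4)) + (G + A) = (-1/6*(-11) + 2*(-4)) + (-29/118 + 12) = (11/6 - 8) + 1387/118 = -37/6 + 1387/118 = 989/177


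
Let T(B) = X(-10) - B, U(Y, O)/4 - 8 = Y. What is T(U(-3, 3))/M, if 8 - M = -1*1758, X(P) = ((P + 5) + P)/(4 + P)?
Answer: -35/3532 ≈ -0.0099094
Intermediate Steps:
U(Y, O) = 32 + 4*Y
X(P) = (5 + 2*P)/(4 + P) (X(P) = ((5 + P) + P)/(4 + P) = (5 + 2*P)/(4 + P))
M = 1766 (M = 8 - (-1)*1758 = 8 - 1*(-1758) = 8 + 1758 = 1766)
T(B) = 5/2 - B (T(B) = (5 + 2*(-10))/(4 - 10) - B = (5 - 20)/(-6) - B = -1/6*(-15) - B = 5/2 - B)
T(U(-3, 3))/M = (5/2 - (32 + 4*(-3)))/1766 = (5/2 - (32 - 12))*(1/1766) = (5/2 - 1*20)*(1/1766) = (5/2 - 20)*(1/1766) = -35/2*1/1766 = -35/3532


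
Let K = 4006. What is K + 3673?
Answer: 7679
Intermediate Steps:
K + 3673 = 4006 + 3673 = 7679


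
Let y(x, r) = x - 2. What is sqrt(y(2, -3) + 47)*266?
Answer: 266*sqrt(47) ≈ 1823.6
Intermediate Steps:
y(x, r) = -2 + x
sqrt(y(2, -3) + 47)*266 = sqrt((-2 + 2) + 47)*266 = sqrt(0 + 47)*266 = sqrt(47)*266 = 266*sqrt(47)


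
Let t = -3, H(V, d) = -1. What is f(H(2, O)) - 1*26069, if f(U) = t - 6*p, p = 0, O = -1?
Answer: -26072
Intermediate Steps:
f(U) = -3 (f(U) = -3 - 6*0 = -3 + 0 = -3)
f(H(2, O)) - 1*26069 = -3 - 1*26069 = -3 - 26069 = -26072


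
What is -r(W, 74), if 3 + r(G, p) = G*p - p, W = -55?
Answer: 4147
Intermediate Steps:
r(G, p) = -3 - p + G*p (r(G, p) = -3 + (G*p - p) = -3 + (-p + G*p) = -3 - p + G*p)
-r(W, 74) = -(-3 - 1*74 - 55*74) = -(-3 - 74 - 4070) = -1*(-4147) = 4147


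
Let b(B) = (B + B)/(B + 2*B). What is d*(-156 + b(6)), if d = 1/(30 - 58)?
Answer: 233/42 ≈ 5.5476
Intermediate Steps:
d = -1/28 (d = 1/(-28) = -1/28 ≈ -0.035714)
b(B) = 2/3 (b(B) = (2*B)/((3*B)) = (2*B)*(1/(3*B)) = 2/3)
d*(-156 + b(6)) = -(-156 + 2/3)/28 = -1/28*(-466/3) = 233/42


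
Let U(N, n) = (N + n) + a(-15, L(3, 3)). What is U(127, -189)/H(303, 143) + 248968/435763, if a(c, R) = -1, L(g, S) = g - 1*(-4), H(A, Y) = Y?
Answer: 8149355/62314109 ≈ 0.13078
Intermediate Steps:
L(g, S) = 4 + g (L(g, S) = g + 4 = 4 + g)
U(N, n) = -1 + N + n (U(N, n) = (N + n) - 1 = -1 + N + n)
U(127, -189)/H(303, 143) + 248968/435763 = (-1 + 127 - 189)/143 + 248968/435763 = -63*1/143 + 248968*(1/435763) = -63/143 + 248968/435763 = 8149355/62314109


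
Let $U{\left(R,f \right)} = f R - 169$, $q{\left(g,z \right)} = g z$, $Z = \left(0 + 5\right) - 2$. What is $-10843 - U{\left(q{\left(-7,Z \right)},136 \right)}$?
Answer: $-7818$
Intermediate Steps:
$Z = 3$ ($Z = 5 - 2 = 3$)
$U{\left(R,f \right)} = -169 + R f$ ($U{\left(R,f \right)} = R f - 169 = -169 + R f$)
$-10843 - U{\left(q{\left(-7,Z \right)},136 \right)} = -10843 - \left(-169 + \left(-7\right) 3 \cdot 136\right) = -10843 - \left(-169 - 2856\right) = -10843 - -3025 = -10843 + 3025 = -7818$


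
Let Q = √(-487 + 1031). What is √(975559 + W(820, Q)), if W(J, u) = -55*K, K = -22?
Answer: √976769 ≈ 988.32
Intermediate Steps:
Q = 4*√34 (Q = √544 = 4*√34 ≈ 23.324)
W(J, u) = 1210 (W(J, u) = -55*(-22) = 1210)
√(975559 + W(820, Q)) = √(975559 + 1210) = √976769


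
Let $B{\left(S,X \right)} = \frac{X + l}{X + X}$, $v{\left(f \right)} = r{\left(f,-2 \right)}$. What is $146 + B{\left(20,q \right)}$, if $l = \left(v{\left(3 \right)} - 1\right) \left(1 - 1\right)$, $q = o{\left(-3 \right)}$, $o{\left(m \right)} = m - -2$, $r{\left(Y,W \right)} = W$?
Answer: $\frac{293}{2} \approx 146.5$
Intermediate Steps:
$v{\left(f \right)} = -2$
$o{\left(m \right)} = 2 + m$ ($o{\left(m \right)} = m + 2 = 2 + m$)
$q = -1$ ($q = 2 - 3 = -1$)
$l = 0$ ($l = \left(-2 - 1\right) \left(1 - 1\right) = \left(-3\right) 0 = 0$)
$B{\left(S,X \right)} = \frac{1}{2}$ ($B{\left(S,X \right)} = \frac{X + 0}{X + X} = \frac{X}{2 X} = X \frac{1}{2 X} = \frac{1}{2}$)
$146 + B{\left(20,q \right)} = 146 + \frac{1}{2} = \frac{293}{2}$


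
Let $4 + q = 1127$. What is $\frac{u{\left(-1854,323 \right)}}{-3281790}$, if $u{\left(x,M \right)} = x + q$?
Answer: $\frac{731}{3281790} \approx 0.00022274$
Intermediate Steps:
$q = 1123$ ($q = -4 + 1127 = 1123$)
$u{\left(x,M \right)} = 1123 + x$ ($u{\left(x,M \right)} = x + 1123 = 1123 + x$)
$\frac{u{\left(-1854,323 \right)}}{-3281790} = \frac{1123 - 1854}{-3281790} = \left(-731\right) \left(- \frac{1}{3281790}\right) = \frac{731}{3281790}$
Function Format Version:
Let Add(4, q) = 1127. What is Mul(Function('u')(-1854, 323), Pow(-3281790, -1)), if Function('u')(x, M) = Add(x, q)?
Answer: Rational(731, 3281790) ≈ 0.00022274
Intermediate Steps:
q = 1123 (q = Add(-4, 1127) = 1123)
Function('u')(x, M) = Add(1123, x) (Function('u')(x, M) = Add(x, 1123) = Add(1123, x))
Mul(Function('u')(-1854, 323), Pow(-3281790, -1)) = Mul(Add(1123, -1854), Pow(-3281790, -1)) = Mul(-731, Rational(-1, 3281790)) = Rational(731, 3281790)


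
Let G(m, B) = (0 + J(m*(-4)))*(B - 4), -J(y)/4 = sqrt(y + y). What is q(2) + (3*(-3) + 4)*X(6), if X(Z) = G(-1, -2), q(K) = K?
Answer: 2 - 240*sqrt(2) ≈ -337.41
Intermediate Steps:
J(y) = -4*sqrt(2)*sqrt(y) (J(y) = -4*sqrt(y + y) = -4*sqrt(2)*sqrt(y))
G(m, B) = -8*sqrt(2)*sqrt(-m)*(-4 + B) (G(m, B) = (0 - 4*sqrt(2)*sqrt(m*(-4)))*(B - 4) = (0 - 4*sqrt(2)*sqrt(-4*m))*(-4 + B) = (0 - 4*sqrt(2)*2*sqrt(-m))*(-4 + B) = (0 - 8*sqrt(2)*sqrt(-m))*(-4 + B) = (-8*sqrt(2)*sqrt(-m))*(-4 + B) = -8*sqrt(2)*sqrt(-m)*(-4 + B))
X(Z) = 48*sqrt(2) (X(Z) = 8*sqrt(2)*sqrt(-1*(-1))*(4 - 1*(-2)) = 8*sqrt(2)*sqrt(1)*(4 + 2) = 8*sqrt(2)*1*6 = 48*sqrt(2))
q(2) + (3*(-3) + 4)*X(6) = 2 + (3*(-3) + 4)*(48*sqrt(2)) = 2 + (-9 + 4)*(48*sqrt(2)) = 2 - 240*sqrt(2)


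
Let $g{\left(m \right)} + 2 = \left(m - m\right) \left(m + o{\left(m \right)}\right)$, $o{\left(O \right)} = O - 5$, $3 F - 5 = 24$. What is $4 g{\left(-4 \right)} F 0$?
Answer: $0$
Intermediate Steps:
$F = \frac{29}{3}$ ($F = \frac{5}{3} + \frac{1}{3} \cdot 24 = \frac{5}{3} + 8 = \frac{29}{3} \approx 9.6667$)
$o{\left(O \right)} = -5 + O$
$g{\left(m \right)} = -2$ ($g{\left(m \right)} = -2 + \left(m - m\right) \left(m + \left(-5 + m\right)\right) = -2 + 0 \left(-5 + 2 m\right) = -2 + 0 = -2$)
$4 g{\left(-4 \right)} F 0 = 4 \left(-2\right) \frac{29}{3} \cdot 0 = \left(-8\right) \frac{29}{3} \cdot 0 = \left(- \frac{232}{3}\right) 0 = 0$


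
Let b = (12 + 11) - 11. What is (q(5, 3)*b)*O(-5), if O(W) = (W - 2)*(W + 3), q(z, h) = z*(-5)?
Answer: -4200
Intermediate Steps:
q(z, h) = -5*z
b = 12 (b = 23 - 11 = 12)
O(W) = (-2 + W)*(3 + W)
(q(5, 3)*b)*O(-5) = (-5*5*12)*(-6 - 5 + (-5)²) = (-25*12)*(-6 - 5 + 25) = -300*14 = -4200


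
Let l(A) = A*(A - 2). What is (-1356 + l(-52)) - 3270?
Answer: -1818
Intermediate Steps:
l(A) = A*(-2 + A)
(-1356 + l(-52)) - 3270 = (-1356 - 52*(-2 - 52)) - 3270 = (-1356 - 52*(-54)) - 3270 = (-1356 + 2808) - 3270 = 1452 - 3270 = -1818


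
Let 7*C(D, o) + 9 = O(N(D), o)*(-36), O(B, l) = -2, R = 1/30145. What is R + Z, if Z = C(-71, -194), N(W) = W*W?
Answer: 271306/30145 ≈ 9.0000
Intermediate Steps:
N(W) = W**2
R = 1/30145 ≈ 3.3173e-5
C(D, o) = 9 (C(D, o) = -9/7 + (-2*(-36))/7 = -9/7 + (1/7)*72 = -9/7 + 72/7 = 9)
Z = 9
R + Z = 1/30145 + 9 = 271306/30145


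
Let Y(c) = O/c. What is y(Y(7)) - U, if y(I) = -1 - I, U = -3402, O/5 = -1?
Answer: 23812/7 ≈ 3401.7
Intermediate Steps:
O = -5 (O = 5*(-1) = -5)
Y(c) = -5/c
y(Y(7)) - U = (-1 - (-5)/7) - 1*(-3402) = (-1 - (-5)/7) + 3402 = (-1 - 1*(-5/7)) + 3402 = (-1 + 5/7) + 3402 = -2/7 + 3402 = 23812/7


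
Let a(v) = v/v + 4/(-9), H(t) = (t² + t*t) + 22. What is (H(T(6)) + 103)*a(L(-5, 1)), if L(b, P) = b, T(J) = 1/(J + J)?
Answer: 45005/648 ≈ 69.452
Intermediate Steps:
T(J) = 1/(2*J)
H(t) = 22 + 2*t² (H(t) = (t² + t²) + 22 = 2*t² + 22 = 22 + 2*t²)
a(v) = 5/9 (a(v) = 1 + 4*(-⅑) = 1 - 4/9 = 5/9)
(H(T(6)) + 103)*a(L(-5, 1)) = ((22 + 2*((½)/6)²) + 103)*(5/9) = ((22 + 2*((½)*(⅙))²) + 103)*(5/9) = ((22 + 2*(1/12)²) + 103)*(5/9) = ((22 + 2*(1/144)) + 103)*(5/9) = ((22 + 1/72) + 103)*(5/9) = (1585/72 + 103)*(5/9) = (9001/72)*(5/9) = 45005/648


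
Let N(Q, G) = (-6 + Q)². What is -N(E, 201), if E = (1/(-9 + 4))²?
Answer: -22201/625 ≈ -35.522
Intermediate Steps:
E = 1/25 (E = (1/(-5))² = (-⅕)² = 1/25 ≈ 0.040000)
-N(E, 201) = -(-6 + 1/25)² = -(-149/25)² = -1*22201/625 = -22201/625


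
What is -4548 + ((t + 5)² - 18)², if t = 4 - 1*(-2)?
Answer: 6061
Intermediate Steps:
t = 6 (t = 4 + 2 = 6)
-4548 + ((t + 5)² - 18)² = -4548 + ((6 + 5)² - 18)² = -4548 + (11² - 18)² = -4548 + (121 - 18)² = -4548 + 103² = -4548 + 10609 = 6061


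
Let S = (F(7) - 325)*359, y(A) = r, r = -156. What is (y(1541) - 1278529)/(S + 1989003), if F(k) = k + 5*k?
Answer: -1278685/1887406 ≈ -0.67748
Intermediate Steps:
F(k) = 6*k
y(A) = -156
S = -101597 (S = (6*7 - 325)*359 = (42 - 325)*359 = -283*359 = -101597)
(y(1541) - 1278529)/(S + 1989003) = (-156 - 1278529)/(-101597 + 1989003) = -1278685/1887406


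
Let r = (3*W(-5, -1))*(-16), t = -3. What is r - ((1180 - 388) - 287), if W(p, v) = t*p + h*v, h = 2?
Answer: -1129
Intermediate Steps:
W(p, v) = -3*p + 2*v
r = -624 (r = (3*(-3*(-5) + 2*(-1)))*(-16) = (3*(15 - 2))*(-16) = (3*13)*(-16) = 39*(-16) = -624)
r - ((1180 - 388) - 287) = -624 - ((1180 - 388) - 287) = -624 - (792 - 287) = -624 - 1*505 = -624 - 505 = -1129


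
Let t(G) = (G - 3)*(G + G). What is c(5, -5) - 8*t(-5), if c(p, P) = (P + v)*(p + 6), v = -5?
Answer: -750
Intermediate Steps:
c(p, P) = (-5 + P)*(6 + p) (c(p, P) = (P - 5)*(p + 6) = (-5 + P)*(6 + p))
t(G) = 2*G*(-3 + G) (t(G) = (-3 + G)*(2*G) = 2*G*(-3 + G))
c(5, -5) - 8*t(-5) = (-30 - 5*5 + 6*(-5) - 5*5) - 16*(-5)*(-3 - 5) = (-30 - 25 - 30 - 25) - 16*(-5)*(-8) = -110 - 8*80 = -110 - 640 = -750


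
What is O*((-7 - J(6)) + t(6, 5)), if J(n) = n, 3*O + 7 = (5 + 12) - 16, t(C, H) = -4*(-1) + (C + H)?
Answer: -4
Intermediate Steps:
t(C, H) = 4 + C + H (t(C, H) = 4 + (C + H) = 4 + C + H)
O = -2 (O = -7/3 + ((5 + 12) - 16)/3 = -7/3 + (17 - 16)/3 = -7/3 + (1/3)*1 = -7/3 + 1/3 = -2)
O*((-7 - J(6)) + t(6, 5)) = -2*((-7 - 1*6) + (4 + 6 + 5)) = -2*((-7 - 6) + 15) = -2*(-13 + 15) = -2*2 = -4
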